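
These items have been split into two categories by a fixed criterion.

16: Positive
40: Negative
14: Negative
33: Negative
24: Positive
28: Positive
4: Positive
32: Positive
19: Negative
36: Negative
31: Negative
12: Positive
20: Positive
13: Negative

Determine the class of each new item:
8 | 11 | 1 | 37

Rule: multiple of 4 AND at most 32. This holds for each 'Positive' example and fails for each 'Negative' one.
8 → 8 = 4·2, 8 ≤ 32 → Positive.
11 → 11 = 4·2 + 3, 11 ≤ 32 → Negative.
1 → 1 = 4·0 + 1, 1 ≤ 32 → Negative.
37 → 37 = 4·9 + 1, 37 > 32 → Negative.

Positive, Negative, Negative, Negative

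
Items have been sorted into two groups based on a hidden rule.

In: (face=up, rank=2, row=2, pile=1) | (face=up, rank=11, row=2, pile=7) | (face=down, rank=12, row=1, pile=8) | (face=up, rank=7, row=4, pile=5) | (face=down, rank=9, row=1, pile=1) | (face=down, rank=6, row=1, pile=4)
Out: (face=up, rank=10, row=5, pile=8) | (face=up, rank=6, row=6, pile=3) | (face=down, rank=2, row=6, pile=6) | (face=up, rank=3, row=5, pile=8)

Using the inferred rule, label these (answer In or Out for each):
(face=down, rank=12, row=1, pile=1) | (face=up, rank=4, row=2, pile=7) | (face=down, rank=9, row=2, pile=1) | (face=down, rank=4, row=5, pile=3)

The rule appears to be: row ≤ 4.
(face=down, rank=12, row=1, pile=1): In (row = 1). (face=up, rank=4, row=2, pile=7): In (row = 2). (face=down, rank=9, row=2, pile=1): In (row = 2). (face=down, rank=4, row=5, pile=3): Out (row = 5).

In, In, In, Out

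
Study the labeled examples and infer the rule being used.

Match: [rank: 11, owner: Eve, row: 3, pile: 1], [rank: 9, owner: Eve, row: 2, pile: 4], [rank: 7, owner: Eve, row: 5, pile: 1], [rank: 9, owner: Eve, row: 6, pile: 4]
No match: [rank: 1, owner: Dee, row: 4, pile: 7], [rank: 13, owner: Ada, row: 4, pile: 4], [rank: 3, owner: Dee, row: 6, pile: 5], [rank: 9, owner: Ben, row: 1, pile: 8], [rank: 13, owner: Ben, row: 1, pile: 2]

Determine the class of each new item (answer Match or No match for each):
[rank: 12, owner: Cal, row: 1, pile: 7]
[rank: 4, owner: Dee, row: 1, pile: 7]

No match, No match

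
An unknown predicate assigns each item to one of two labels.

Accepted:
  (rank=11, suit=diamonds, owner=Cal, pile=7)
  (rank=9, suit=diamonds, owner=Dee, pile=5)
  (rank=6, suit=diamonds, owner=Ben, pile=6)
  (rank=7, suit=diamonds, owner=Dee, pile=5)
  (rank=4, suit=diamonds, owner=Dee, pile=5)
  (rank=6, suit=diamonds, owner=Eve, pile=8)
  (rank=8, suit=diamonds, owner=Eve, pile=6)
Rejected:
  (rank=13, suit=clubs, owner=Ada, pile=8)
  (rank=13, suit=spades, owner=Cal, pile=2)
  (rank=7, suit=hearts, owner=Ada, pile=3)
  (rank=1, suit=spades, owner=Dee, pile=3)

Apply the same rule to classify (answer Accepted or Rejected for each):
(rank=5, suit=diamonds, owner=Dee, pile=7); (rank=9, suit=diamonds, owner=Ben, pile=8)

Accepted, Accepted

The common property of the 'Accepted' items is: suit is diamonds. No 'Rejected' item has it.
(rank=5, suit=diamonds, owner=Dee, pile=7) — suit is diamonds, hence Accepted. (rank=9, suit=diamonds, owner=Ben, pile=8) — suit is diamonds, hence Accepted.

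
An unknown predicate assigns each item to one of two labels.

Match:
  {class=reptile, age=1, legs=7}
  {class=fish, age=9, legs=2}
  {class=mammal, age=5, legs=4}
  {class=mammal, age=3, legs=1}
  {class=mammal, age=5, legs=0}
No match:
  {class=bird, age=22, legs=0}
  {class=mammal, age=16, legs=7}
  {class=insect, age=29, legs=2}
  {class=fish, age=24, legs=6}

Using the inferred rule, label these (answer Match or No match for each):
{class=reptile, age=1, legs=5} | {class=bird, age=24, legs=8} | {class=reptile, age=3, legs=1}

'Match' ⟺ age ≤ 9.
{class=reptile, age=1, legs=5}: age = 1, fits → Match.
{class=bird, age=24, legs=8}: age = 24, fails the rule → No match.
{class=reptile, age=3, legs=1}: age = 3, fits → Match.

Match, No match, Match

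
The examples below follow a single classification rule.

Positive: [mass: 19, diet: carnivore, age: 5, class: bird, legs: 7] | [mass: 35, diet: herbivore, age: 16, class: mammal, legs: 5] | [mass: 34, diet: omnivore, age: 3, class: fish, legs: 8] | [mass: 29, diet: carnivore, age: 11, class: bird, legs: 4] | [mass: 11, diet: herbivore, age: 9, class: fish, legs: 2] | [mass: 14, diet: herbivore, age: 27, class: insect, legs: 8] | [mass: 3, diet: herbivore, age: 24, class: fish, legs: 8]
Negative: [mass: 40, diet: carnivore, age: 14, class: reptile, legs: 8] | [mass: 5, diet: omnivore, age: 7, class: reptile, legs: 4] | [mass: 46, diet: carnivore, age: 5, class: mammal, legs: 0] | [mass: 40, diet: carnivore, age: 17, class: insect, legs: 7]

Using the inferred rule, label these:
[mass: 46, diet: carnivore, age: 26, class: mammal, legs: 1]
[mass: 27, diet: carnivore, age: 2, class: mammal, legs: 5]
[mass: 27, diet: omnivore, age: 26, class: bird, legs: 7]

Negative, Positive, Positive

A rule that fits every label: age ≠ 7 AND mass ≤ 35 — true of each 'Positive' example, false of each 'Negative' one.
[mass: 46, diet: carnivore, age: 26, class: mammal, legs: 1]: age = 26, mass = 46, fails the rule → Negative. [mass: 27, diet: carnivore, age: 2, class: mammal, legs: 5]: age = 2, mass = 27, has this property → Positive. [mass: 27, diet: omnivore, age: 26, class: bird, legs: 7]: age = 26, mass = 27, has this property → Positive.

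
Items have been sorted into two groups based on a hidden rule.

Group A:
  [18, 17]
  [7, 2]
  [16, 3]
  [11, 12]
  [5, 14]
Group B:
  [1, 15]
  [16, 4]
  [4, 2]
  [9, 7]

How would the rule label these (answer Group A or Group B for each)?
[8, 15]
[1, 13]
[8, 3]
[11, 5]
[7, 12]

Group A, Group B, Group A, Group B, Group A

All 'Group A' examples share one property — sum is odd — and every 'Group B' example lacks it.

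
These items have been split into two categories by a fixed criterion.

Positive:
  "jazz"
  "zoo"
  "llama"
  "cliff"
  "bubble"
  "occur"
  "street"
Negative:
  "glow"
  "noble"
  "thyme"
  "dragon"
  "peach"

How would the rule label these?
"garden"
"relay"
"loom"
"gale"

Negative, Negative, Positive, Negative

The classifier is using: has a double letter.
Negative: "garden", since no doubled letter.
Negative: "relay", since no doubled letter.
Positive: "loom", since 'oo' doubled.
Negative: "gale", since no doubled letter.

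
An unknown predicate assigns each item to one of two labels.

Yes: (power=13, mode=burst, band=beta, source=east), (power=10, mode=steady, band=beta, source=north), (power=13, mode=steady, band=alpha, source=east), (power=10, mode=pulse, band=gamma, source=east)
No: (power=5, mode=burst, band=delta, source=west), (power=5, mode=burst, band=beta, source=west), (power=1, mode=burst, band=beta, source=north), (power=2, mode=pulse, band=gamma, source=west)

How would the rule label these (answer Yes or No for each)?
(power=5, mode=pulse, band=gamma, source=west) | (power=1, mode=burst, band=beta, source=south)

No, No

Every 'Yes' example satisfies: power ≥ 10. None of the 'No' examples do.
(power=5, mode=pulse, band=gamma, source=west) → power = 5 → No.
(power=1, mode=burst, band=beta, source=south) → power = 1 → No.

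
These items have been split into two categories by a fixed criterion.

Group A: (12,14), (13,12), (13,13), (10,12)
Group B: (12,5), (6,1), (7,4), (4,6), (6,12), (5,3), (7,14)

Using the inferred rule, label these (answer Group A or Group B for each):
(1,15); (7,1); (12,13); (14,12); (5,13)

Group B, Group B, Group A, Group A, Group B

The distinguishing property — sum ≥ 22 — holds for all the 'Group A' cases and none of the 'Group B' cases.
(1,15) — 1+15 = 16, hence Group B. (7,1) — 7+1 = 8, hence Group B. (12,13) — 12+13 = 25, hence Group A. (14,12) — 14+12 = 26, hence Group A. (5,13) — 5+13 = 18, hence Group B.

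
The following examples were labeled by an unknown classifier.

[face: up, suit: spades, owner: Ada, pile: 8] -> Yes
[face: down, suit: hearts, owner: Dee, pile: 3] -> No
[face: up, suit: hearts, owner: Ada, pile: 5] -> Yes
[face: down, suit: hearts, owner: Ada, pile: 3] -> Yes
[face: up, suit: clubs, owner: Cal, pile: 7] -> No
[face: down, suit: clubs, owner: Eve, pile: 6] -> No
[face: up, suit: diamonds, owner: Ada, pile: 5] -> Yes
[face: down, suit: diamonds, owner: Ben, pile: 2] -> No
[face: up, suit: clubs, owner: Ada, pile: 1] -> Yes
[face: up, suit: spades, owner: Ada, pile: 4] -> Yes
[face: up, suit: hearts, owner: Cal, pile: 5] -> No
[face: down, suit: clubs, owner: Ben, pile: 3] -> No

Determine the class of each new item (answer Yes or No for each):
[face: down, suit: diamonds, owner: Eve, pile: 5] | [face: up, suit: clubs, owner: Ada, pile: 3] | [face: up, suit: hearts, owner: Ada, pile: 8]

The distinguishing property — owner is Ada — holds for all the 'Yes' cases and none of the 'No' cases.

No, Yes, Yes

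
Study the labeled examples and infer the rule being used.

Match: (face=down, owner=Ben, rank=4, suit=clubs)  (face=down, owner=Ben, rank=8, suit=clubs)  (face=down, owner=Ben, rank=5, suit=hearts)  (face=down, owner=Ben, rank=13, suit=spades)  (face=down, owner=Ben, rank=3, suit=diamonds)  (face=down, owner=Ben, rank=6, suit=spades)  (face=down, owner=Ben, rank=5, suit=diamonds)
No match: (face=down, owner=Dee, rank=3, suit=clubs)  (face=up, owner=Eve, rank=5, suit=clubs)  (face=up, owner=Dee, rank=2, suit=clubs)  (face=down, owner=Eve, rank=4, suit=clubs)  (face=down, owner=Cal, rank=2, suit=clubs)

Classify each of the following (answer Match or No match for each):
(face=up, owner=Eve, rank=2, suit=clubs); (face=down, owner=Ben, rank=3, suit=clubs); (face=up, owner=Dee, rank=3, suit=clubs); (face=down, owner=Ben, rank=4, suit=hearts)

No match, Match, No match, Match

Comparing the two groups points to one rule — owner is Ben.
(face=up, owner=Eve, rank=2, suit=clubs): No match (owner is Eve). (face=down, owner=Ben, rank=3, suit=clubs): Match (owner is Ben). (face=up, owner=Dee, rank=3, suit=clubs): No match (owner is Dee). (face=down, owner=Ben, rank=4, suit=hearts): Match (owner is Ben).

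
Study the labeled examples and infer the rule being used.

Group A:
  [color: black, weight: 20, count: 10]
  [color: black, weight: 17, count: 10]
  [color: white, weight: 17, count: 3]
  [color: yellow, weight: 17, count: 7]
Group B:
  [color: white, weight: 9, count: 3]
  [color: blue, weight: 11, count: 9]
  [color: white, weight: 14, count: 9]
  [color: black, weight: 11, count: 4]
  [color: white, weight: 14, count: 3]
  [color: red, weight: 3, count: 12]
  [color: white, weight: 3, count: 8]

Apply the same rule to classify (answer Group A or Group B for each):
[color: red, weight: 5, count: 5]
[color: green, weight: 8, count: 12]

'Group A' ⟺ weight ≥ 17.
[color: red, weight: 5, count: 5]: weight = 5, fails this test → Group B.
[color: green, weight: 8, count: 12]: weight = 8, fails this test → Group B.

Group B, Group B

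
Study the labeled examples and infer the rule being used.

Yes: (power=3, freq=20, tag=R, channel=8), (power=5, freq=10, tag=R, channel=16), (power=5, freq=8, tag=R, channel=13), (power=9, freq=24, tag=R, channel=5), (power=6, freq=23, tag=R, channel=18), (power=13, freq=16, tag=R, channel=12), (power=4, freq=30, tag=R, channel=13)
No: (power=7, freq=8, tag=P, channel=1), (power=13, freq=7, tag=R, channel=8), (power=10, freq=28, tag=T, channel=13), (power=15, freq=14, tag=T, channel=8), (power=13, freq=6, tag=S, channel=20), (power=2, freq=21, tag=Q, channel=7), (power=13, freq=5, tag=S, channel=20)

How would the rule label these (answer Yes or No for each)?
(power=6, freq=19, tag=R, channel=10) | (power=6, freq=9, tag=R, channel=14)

The classifier is using: tag is R AND freq ≥ 8.

Yes, Yes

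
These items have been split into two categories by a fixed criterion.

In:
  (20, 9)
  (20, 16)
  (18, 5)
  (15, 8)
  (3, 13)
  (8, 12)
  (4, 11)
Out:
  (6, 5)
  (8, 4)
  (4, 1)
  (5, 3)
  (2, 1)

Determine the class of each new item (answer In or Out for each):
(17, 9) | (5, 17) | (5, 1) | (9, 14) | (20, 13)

In, In, Out, In, In

The simplest hypothesis consistent with all the labels is: sum ≥ 15.
(17, 9): 17+9 = 26, fits → In. (5, 17): 5+17 = 22, fits → In. (5, 1): 5+1 = 6, lacks this property → Out. (9, 14): 9+14 = 23, fits → In. (20, 13): 20+13 = 33, fits → In.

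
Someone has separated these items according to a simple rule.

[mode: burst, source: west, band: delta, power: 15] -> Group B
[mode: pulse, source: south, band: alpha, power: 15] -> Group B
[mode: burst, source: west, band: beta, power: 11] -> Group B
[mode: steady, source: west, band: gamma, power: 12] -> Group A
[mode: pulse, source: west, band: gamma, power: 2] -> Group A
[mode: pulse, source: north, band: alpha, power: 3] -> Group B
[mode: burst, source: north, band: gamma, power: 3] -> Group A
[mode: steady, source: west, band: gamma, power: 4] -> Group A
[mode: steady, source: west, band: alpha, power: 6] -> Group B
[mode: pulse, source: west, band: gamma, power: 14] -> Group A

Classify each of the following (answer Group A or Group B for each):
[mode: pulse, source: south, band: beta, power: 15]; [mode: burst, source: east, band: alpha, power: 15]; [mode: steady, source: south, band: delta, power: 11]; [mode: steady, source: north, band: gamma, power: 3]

The pattern is that an item is 'Group A' exactly when: band is gamma.

Group B, Group B, Group B, Group A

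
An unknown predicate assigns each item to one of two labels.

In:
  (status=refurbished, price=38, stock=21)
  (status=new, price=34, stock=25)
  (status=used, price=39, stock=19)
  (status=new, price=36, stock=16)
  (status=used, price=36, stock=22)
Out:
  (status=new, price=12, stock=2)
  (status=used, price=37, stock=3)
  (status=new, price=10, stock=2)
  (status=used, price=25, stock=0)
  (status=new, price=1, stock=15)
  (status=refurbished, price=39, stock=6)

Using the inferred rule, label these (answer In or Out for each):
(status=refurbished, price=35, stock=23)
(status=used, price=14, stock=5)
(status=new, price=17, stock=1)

The rule appears to be: stock ≥ 16.
(status=refurbished, price=35, stock=23): stock = 23, meets the rule → In. (status=used, price=14, stock=5): stock = 5, fails this test → Out. (status=new, price=17, stock=1): stock = 1, fails this test → Out.

In, Out, Out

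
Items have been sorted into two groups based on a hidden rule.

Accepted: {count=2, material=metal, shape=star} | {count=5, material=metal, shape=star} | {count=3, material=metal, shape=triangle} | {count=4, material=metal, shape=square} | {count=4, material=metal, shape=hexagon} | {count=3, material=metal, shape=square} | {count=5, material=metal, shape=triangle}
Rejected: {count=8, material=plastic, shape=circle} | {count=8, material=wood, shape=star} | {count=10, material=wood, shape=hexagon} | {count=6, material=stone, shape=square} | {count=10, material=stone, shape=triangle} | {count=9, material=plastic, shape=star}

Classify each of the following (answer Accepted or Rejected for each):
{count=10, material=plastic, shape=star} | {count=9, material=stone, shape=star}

Rejected, Rejected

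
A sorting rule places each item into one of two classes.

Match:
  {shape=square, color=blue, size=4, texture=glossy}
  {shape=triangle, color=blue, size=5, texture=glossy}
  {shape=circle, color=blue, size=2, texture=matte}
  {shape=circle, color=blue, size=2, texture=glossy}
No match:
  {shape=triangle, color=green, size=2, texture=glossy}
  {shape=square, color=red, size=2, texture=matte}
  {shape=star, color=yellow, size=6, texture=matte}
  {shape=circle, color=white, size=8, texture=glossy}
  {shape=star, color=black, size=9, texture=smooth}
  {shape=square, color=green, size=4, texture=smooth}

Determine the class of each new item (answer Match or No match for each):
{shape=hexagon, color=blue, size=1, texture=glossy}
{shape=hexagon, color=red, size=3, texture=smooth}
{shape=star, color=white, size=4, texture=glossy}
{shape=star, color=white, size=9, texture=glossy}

The simplest hypothesis consistent with all the labels is: color is blue.
{shape=hexagon, color=blue, size=1, texture=glossy}: Match (color is blue).
{shape=hexagon, color=red, size=3, texture=smooth}: No match (color is red).
{shape=star, color=white, size=4, texture=glossy}: No match (color is white).
{shape=star, color=white, size=9, texture=glossy}: No match (color is white).

Match, No match, No match, No match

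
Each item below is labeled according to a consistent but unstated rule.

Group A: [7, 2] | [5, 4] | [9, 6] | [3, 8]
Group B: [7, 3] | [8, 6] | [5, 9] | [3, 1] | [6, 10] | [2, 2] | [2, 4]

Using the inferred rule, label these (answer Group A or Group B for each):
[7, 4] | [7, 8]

Group A, Group A

One predicate separates the groups cleanly: sum is odd.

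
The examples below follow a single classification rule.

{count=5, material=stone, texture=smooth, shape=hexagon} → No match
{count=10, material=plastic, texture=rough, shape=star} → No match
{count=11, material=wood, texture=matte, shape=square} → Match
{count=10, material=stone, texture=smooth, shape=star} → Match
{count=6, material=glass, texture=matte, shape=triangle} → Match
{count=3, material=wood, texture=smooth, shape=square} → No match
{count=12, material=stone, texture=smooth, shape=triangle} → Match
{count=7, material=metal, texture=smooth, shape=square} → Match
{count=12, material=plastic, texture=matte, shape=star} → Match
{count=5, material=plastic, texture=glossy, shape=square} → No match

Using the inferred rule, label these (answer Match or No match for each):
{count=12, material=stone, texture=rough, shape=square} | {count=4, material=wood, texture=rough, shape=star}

No match, No match

The common property of the 'Match' items is: texture is not rough AND count ≥ 6. No 'No match' item has it.
{count=12, material=stone, texture=rough, shape=square}: texture is rough, count = 12 — does not pass, so No match.
{count=4, material=wood, texture=rough, shape=star}: texture is rough, count = 4 — does not pass, so No match.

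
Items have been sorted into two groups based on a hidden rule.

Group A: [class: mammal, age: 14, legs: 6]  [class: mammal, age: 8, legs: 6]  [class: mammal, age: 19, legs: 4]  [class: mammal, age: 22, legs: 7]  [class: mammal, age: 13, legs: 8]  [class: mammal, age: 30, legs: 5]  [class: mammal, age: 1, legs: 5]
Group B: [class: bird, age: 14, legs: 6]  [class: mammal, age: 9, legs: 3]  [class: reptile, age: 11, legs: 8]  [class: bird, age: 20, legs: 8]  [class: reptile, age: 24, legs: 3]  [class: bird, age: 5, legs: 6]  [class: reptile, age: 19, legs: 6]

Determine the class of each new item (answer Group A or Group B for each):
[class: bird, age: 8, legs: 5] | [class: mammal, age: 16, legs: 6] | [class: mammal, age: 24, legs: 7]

Group B, Group A, Group A

One predicate separates the groups cleanly: class is mammal AND legs ≥ 4.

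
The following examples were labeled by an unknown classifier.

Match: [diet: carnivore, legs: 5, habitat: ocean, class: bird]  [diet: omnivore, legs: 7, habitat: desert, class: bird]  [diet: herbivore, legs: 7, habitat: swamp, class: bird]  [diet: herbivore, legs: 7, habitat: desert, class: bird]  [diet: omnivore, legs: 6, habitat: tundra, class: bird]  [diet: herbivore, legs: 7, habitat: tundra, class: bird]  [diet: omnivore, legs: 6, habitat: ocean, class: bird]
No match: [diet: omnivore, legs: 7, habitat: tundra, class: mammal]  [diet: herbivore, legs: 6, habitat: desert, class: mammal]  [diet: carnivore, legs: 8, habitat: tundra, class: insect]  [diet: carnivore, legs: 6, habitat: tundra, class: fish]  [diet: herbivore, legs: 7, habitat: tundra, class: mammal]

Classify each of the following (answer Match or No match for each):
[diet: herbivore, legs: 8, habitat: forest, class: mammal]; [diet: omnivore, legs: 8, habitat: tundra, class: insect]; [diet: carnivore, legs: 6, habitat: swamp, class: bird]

No match, No match, Match

Looking at the examples, the only property every 'Match' case has and every 'No match' case lacks is: class is bird.
[diet: herbivore, legs: 8, habitat: forest, class: mammal] — class is mammal, hence No match. [diet: omnivore, legs: 8, habitat: tundra, class: insect] — class is insect, hence No match. [diet: carnivore, legs: 6, habitat: swamp, class: bird] — class is bird, hence Match.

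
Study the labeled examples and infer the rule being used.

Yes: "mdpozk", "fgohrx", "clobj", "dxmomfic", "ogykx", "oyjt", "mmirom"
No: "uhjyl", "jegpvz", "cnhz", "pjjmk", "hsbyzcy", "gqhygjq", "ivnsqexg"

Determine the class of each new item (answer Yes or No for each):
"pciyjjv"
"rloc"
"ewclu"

No, Yes, No

A rule that fits every label: contains 'o' — true of each 'Yes' example, false of each 'No' one.
"pciyjjv": No (no 'o').
"rloc": Yes (has 'o').
"ewclu": No (no 'o').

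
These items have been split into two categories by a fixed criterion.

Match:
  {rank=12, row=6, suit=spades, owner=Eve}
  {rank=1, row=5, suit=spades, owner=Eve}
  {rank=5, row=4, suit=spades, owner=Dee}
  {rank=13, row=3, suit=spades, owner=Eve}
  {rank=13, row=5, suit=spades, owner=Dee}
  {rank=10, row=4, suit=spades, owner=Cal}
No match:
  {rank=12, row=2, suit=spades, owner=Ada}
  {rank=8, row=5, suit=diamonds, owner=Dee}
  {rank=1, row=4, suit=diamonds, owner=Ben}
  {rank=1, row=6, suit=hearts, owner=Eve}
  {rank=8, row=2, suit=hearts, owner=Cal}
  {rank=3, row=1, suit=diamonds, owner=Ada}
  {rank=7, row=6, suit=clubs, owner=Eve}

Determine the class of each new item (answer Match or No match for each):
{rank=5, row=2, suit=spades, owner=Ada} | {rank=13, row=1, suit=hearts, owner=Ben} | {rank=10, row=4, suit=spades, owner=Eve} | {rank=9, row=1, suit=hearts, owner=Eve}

Every 'Match' example satisfies: suit is spades AND row ≥ 3. None of the 'No match' examples do.
{rank=5, row=2, suit=spades, owner=Ada} — suit is spades, row = 2, hence No match.
{rank=13, row=1, suit=hearts, owner=Ben} — suit is hearts, row = 1, hence No match.
{rank=10, row=4, suit=spades, owner=Eve} — suit is spades, row = 4, hence Match.
{rank=9, row=1, suit=hearts, owner=Eve} — suit is hearts, row = 1, hence No match.

No match, No match, Match, No match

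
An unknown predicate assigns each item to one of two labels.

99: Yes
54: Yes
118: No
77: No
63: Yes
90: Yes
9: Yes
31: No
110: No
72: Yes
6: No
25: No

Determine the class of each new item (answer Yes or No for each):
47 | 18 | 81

No, Yes, Yes

One predicate separates the groups cleanly: multiple of 9.
47 → 47 = 9·5 + 2 → No.
18 → 18 = 9·2 → Yes.
81 → 81 = 9·9 → Yes.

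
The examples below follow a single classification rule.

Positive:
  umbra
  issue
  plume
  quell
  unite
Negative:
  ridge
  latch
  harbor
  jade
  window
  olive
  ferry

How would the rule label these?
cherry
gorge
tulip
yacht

Negative, Negative, Positive, Negative

The classifier is using: contains 'u'.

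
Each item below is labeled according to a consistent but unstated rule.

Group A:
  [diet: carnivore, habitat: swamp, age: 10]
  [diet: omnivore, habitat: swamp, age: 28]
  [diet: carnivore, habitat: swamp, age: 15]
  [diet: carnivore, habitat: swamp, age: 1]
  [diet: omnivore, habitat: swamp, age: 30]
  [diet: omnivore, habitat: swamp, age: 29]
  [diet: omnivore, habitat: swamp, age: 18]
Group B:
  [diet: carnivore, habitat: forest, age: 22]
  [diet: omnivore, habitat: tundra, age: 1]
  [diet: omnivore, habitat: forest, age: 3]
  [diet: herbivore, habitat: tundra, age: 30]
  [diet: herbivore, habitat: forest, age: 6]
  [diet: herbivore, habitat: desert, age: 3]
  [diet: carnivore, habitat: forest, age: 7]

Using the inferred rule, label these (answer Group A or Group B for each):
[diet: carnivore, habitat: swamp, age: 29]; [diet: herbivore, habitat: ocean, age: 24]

Group A, Group B

One predicate separates the groups cleanly: habitat is swamp.
[diet: carnivore, habitat: swamp, age: 29] → habitat is swamp → Group A. [diet: herbivore, habitat: ocean, age: 24] → habitat is ocean → Group B.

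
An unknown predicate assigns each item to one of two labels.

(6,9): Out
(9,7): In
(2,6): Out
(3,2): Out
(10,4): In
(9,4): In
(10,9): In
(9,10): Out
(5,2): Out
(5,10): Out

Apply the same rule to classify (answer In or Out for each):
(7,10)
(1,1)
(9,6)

Out, Out, In

The classifier is using: first > second AND sum ≥ 8.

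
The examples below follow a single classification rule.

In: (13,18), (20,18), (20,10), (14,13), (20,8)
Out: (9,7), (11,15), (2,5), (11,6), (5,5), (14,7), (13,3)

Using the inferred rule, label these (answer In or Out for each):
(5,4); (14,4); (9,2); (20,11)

Rule: sum ≥ 27. This holds for each 'In' example and fails for each 'Out' one.

Out, Out, Out, In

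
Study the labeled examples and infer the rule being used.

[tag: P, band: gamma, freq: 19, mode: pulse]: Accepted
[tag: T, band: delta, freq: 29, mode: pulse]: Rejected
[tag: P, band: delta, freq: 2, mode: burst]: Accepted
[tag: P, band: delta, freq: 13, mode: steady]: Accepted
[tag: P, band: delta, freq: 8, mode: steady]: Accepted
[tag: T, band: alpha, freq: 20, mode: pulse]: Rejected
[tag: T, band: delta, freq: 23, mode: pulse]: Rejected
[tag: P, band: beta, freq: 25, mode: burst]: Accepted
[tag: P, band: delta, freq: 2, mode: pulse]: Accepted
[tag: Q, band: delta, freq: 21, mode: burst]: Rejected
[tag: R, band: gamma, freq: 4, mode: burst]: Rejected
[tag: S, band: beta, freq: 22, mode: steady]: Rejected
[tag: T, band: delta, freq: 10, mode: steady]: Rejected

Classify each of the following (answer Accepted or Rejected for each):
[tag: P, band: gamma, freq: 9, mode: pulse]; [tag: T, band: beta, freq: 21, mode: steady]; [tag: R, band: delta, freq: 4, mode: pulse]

The common property of the 'Accepted' items is: tag is P. No 'Rejected' item has it.
[tag: P, band: gamma, freq: 9, mode: pulse]: tag is P — passes, so Accepted. [tag: T, band: beta, freq: 21, mode: steady]: tag is T — fails the rule, so Rejected. [tag: R, band: delta, freq: 4, mode: pulse]: tag is R — fails the rule, so Rejected.

Accepted, Rejected, Rejected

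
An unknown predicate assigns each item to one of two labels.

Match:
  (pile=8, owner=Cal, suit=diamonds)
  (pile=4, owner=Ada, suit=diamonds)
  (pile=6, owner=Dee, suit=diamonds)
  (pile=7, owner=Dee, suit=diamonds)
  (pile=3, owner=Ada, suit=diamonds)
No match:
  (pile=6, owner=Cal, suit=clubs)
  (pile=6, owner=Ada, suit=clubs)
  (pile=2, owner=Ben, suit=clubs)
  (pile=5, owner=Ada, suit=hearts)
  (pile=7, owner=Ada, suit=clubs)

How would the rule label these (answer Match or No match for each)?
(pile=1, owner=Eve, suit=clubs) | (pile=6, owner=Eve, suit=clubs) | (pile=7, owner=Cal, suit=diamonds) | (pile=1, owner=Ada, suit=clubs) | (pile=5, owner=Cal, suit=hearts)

No match, No match, Match, No match, No match

Checking candidate rules against both groups, what survives is: suit is diamonds.
(pile=1, owner=Eve, suit=clubs) — suit is clubs, hence No match.
(pile=6, owner=Eve, suit=clubs) — suit is clubs, hence No match.
(pile=7, owner=Cal, suit=diamonds) — suit is diamonds, hence Match.
(pile=1, owner=Ada, suit=clubs) — suit is clubs, hence No match.
(pile=5, owner=Cal, suit=hearts) — suit is hearts, hence No match.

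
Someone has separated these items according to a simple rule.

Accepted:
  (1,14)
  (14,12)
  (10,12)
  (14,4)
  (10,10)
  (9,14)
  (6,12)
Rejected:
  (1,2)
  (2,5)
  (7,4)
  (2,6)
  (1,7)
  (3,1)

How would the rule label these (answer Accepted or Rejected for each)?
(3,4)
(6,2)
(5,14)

'Accepted' ⟺ sum ≥ 15.

Rejected, Rejected, Accepted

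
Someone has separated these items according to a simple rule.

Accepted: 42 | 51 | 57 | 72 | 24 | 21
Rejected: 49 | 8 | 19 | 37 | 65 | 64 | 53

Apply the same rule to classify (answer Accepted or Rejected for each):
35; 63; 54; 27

'Accepted' ⟺ multiple of 3.
35: 35 = 3·11 + 2 — doesn't qualify, so Rejected. 63: 63 = 3·21 — matches, so Accepted. 54: 54 = 3·18 — matches, so Accepted. 27: 27 = 3·9 — matches, so Accepted.

Rejected, Accepted, Accepted, Accepted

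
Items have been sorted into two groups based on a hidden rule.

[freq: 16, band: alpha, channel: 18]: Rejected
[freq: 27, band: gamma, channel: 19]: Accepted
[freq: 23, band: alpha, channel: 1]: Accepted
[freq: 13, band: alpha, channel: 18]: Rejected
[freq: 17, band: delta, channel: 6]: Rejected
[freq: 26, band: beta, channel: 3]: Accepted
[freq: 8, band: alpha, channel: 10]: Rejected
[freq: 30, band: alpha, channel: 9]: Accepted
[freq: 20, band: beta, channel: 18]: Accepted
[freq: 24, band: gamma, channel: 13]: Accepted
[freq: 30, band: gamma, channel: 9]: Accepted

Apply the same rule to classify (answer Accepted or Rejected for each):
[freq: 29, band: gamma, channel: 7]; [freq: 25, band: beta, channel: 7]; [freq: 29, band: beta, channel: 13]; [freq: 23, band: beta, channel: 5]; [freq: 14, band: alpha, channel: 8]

Accepted, Accepted, Accepted, Accepted, Rejected

Every 'Accepted' example satisfies: freq ≥ 20. None of the 'Rejected' examples do.
[freq: 29, band: gamma, channel: 7] → freq = 29 → Accepted. [freq: 25, band: beta, channel: 7] → freq = 25 → Accepted. [freq: 29, band: beta, channel: 13] → freq = 29 → Accepted. [freq: 23, band: beta, channel: 5] → freq = 23 → Accepted. [freq: 14, band: alpha, channel: 8] → freq = 14 → Rejected.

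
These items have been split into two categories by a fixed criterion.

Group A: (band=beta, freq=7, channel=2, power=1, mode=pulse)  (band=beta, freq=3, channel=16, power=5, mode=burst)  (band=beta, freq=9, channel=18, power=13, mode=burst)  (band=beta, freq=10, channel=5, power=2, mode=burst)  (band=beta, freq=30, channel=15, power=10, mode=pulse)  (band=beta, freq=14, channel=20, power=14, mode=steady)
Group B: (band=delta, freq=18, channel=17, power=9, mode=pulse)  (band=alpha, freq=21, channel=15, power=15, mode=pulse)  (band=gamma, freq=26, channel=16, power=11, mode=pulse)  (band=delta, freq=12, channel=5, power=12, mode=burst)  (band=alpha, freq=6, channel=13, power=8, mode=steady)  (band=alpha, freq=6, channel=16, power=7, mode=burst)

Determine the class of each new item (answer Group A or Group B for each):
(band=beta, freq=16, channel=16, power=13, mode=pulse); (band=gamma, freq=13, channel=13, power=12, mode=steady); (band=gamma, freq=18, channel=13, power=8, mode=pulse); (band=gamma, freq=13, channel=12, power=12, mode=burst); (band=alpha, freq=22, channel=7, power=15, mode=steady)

'Group A' ⟺ band is beta.
(band=beta, freq=16, channel=16, power=13, mode=pulse) → band is beta → Group A.
(band=gamma, freq=13, channel=13, power=12, mode=steady) → band is gamma → Group B.
(band=gamma, freq=18, channel=13, power=8, mode=pulse) → band is gamma → Group B.
(band=gamma, freq=13, channel=12, power=12, mode=burst) → band is gamma → Group B.
(band=alpha, freq=22, channel=7, power=15, mode=steady) → band is alpha → Group B.

Group A, Group B, Group B, Group B, Group B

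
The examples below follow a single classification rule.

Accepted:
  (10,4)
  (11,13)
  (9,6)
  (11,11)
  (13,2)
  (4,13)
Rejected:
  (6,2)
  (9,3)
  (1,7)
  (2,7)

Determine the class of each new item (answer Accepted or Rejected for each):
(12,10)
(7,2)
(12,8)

Accepted, Rejected, Accepted

All 'Accepted' examples share one property — sum ≥ 14 — and every 'Rejected' example lacks it.
(12,10) — 12+10 = 22, hence Accepted.
(7,2) — 7+2 = 9, hence Rejected.
(12,8) — 12+8 = 20, hence Accepted.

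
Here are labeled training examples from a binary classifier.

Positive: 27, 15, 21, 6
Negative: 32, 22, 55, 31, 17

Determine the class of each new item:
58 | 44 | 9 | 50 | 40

Rule: multiple of 3. This holds for each 'Positive' example and fails for each 'Negative' one.

Negative, Negative, Positive, Negative, Negative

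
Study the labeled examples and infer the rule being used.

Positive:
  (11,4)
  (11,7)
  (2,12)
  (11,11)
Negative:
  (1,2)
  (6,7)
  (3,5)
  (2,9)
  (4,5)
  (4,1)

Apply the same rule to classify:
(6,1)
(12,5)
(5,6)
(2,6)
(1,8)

The pattern is that an item is 'Positive' exactly when: sum ≥ 14.
Negative: (6,1), since 6+1 = 7.
Positive: (12,5), since 12+5 = 17.
Negative: (5,6), since 5+6 = 11.
Negative: (2,6), since 2+6 = 8.
Negative: (1,8), since 1+8 = 9.

Negative, Positive, Negative, Negative, Negative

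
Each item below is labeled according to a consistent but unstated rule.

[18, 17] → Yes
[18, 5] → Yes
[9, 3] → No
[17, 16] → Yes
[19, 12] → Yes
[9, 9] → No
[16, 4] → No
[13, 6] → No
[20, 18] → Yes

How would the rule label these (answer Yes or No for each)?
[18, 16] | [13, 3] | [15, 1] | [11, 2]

One predicate separates the groups cleanly: sum ≥ 23.
[18, 16] → 18+16 = 34 → Yes.
[13, 3] → 13+3 = 16 → No.
[15, 1] → 15+1 = 16 → No.
[11, 2] → 11+2 = 13 → No.

Yes, No, No, No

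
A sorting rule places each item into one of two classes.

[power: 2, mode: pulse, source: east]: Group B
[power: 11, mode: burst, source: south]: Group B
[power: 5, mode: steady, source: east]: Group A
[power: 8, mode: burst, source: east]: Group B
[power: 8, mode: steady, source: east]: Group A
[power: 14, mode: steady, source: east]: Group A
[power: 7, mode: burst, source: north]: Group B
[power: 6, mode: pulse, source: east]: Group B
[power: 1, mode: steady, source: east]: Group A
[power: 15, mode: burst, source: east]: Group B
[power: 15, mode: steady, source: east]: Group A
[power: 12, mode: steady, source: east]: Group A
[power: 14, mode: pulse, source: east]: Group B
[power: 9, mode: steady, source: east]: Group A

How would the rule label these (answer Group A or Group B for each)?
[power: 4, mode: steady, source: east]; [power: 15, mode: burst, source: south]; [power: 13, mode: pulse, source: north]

Group A, Group B, Group B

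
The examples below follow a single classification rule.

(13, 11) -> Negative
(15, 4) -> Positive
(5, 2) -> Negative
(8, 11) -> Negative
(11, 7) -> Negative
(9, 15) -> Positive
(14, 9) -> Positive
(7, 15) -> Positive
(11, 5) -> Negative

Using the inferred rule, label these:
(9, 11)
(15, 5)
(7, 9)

Negative, Positive, Negative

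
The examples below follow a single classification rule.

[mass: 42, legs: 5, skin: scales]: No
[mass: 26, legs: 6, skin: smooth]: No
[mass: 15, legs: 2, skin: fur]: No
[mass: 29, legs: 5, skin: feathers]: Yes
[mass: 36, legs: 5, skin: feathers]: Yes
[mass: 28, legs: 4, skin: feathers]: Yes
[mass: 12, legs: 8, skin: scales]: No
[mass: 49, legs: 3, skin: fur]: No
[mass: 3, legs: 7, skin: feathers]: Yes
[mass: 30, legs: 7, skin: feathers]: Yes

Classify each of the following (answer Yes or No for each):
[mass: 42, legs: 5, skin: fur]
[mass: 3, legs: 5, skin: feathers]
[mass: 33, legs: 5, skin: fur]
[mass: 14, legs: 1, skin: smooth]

No, Yes, No, No

Every 'Yes' example satisfies: skin is feathers. None of the 'No' examples do.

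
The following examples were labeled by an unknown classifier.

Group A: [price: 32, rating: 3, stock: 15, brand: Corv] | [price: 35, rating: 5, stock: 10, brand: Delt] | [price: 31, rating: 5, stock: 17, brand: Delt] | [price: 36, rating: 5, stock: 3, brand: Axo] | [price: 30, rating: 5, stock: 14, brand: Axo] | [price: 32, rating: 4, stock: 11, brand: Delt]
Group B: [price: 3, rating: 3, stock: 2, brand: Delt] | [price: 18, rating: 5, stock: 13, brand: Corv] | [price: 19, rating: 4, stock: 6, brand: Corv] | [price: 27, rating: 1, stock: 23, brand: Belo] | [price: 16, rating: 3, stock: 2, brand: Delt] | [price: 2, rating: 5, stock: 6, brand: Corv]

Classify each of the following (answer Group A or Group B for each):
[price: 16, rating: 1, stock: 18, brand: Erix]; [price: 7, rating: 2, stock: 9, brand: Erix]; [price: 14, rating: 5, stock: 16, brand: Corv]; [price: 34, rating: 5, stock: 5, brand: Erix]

The rule appears to be: price ≥ 30.
[price: 16, rating: 1, stock: 18, brand: Erix]: price = 16, fails this test → Group B.
[price: 7, rating: 2, stock: 9, brand: Erix]: price = 7, fails this test → Group B.
[price: 14, rating: 5, stock: 16, brand: Corv]: price = 14, fails this test → Group B.
[price: 34, rating: 5, stock: 5, brand: Erix]: price = 34, has this property → Group A.

Group B, Group B, Group B, Group A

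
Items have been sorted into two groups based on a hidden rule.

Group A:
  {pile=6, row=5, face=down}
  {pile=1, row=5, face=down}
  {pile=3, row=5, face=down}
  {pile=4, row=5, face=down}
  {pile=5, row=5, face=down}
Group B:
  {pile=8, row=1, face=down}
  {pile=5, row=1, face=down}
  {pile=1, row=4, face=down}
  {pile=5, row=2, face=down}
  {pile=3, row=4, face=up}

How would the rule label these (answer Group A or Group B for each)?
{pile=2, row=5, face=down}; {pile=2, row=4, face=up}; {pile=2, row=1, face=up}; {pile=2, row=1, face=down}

Group A, Group B, Group B, Group B

Rule: row = 5. This holds for each 'Group A' example and fails for each 'Group B' one.
Group A: {pile=2, row=5, face=down}, since row = 5.
Group B: {pile=2, row=4, face=up}, since row = 4.
Group B: {pile=2, row=1, face=up}, since row = 1.
Group B: {pile=2, row=1, face=down}, since row = 1.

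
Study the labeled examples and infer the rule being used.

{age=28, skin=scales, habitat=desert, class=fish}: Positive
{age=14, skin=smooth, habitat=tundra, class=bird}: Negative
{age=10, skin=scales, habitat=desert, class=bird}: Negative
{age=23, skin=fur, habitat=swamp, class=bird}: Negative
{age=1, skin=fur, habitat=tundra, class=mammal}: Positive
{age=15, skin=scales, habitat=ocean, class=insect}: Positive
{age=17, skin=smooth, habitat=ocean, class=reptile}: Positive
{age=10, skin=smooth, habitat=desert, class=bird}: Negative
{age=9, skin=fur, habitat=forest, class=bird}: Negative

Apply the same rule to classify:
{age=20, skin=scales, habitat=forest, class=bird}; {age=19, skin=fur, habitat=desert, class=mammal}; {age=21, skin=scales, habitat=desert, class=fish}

The common property of the 'Positive' items is: class is not bird. No 'Negative' item has it.
{age=20, skin=scales, habitat=forest, class=bird}: Negative (class is bird). {age=19, skin=fur, habitat=desert, class=mammal}: Positive (class is mammal). {age=21, skin=scales, habitat=desert, class=fish}: Positive (class is fish).

Negative, Positive, Positive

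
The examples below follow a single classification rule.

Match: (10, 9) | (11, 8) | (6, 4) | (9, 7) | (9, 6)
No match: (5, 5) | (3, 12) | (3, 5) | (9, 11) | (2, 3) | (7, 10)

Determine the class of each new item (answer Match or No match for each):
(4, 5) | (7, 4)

No match, Match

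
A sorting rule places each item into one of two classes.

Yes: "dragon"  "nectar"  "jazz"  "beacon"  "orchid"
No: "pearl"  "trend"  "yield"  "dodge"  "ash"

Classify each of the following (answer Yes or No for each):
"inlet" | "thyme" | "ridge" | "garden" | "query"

No, No, No, Yes, No

One predicate separates the groups cleanly: even length.
"inlet": length 5, doesn't qualify → No. "thyme": length 5, doesn't qualify → No. "ridge": length 5, doesn't qualify → No. "garden": length 6, meets the rule → Yes. "query": length 5, doesn't qualify → No.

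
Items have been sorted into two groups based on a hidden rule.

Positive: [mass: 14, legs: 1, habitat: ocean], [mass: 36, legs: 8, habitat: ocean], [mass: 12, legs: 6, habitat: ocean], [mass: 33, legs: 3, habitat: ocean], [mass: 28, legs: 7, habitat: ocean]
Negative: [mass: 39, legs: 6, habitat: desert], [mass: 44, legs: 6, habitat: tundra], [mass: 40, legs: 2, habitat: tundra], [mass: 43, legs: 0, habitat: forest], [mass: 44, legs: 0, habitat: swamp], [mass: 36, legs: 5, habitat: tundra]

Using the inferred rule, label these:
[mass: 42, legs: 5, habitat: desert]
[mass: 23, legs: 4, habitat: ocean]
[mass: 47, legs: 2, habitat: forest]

The common property of the 'Positive' items is: habitat is ocean. No 'Negative' item has it.
[mass: 42, legs: 5, habitat: desert]: Negative (habitat is desert). [mass: 23, legs: 4, habitat: ocean]: Positive (habitat is ocean). [mass: 47, legs: 2, habitat: forest]: Negative (habitat is forest).

Negative, Positive, Negative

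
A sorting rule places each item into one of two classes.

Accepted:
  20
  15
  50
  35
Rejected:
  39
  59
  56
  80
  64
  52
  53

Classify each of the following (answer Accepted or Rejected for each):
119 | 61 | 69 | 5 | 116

The common property of the 'Accepted' items is: multiple of 5 AND at most 50. No 'Rejected' item has it.
119: 119 = 5·23 + 4, 119 > 50, does not pass → Rejected. 61: 61 = 5·12 + 1, 61 > 50, does not pass → Rejected. 69: 69 = 5·13 + 4, 69 > 50, does not pass → Rejected. 5: 5 = 5·1, 5 ≤ 50, matches → Accepted. 116: 116 = 5·23 + 1, 116 > 50, does not pass → Rejected.

Rejected, Rejected, Rejected, Accepted, Rejected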